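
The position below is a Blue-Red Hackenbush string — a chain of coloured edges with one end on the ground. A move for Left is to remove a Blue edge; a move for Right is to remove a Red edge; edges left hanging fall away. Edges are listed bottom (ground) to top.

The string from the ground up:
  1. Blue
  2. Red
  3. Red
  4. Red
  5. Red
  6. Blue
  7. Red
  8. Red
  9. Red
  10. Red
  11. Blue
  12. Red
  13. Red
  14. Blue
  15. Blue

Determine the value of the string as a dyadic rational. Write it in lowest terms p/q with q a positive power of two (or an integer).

Prefix values for Blue Red Red Red Red Blue Red Red Red Red Blue Red Red Blue Blue via {L|R} + simplicity:
step 1: add Blue to get B; options L={ 0 } R={ none } -> 1
step 2: add Red to get BR; options L={ 0 } R={ 1 } -> 1/2
step 3: add Red to get BRR; options L={ 0 } R={ 1/2 1 } -> 1/4
step 4: add Red to get BRRR; options L={ 0 } R={ 1/4 1/2 1 } -> 1/8
step 5: add Red to get BRRRR; options L={ 0 } R={ 1/8 1/4 1/2 1 } -> 1/16
step 6: add Blue to get BRRRRB; options L={ 0 1/16 } R={ 1/8 1/4 1/2 1 } -> 3/32
step 7: add Red to get BRRRRBR; options L={ 0 1/16 } R={ 3/32 1/8 1/4 1/2 1 } -> 5/64
step 8: add Red to get BRRRRBRR; options L={ 0 1/16 } R={ 5/64 3/32 1/8 1/4 1/2 1 } -> 9/128
step 9: add Red to get BRRRRBRRR; options L={ 0 1/16 } R={ 9/128 5/64 3/32 1/8 1/4 1/2 1 } -> 17/256
step 10: add Red to get BRRRRBRRRR; options L={ 0 1/16 } R={ 17/256 9/128 5/64 3/32 1/8 1/4 1/2 1 } -> 33/512
step 11: add Blue to get BRRRRBRRRRB; options L={ 0 1/16 33/512 } R={ 17/256 9/128 5/64 3/32 1/8 1/4 1/2 1 } -> 67/1024
step 12: add Red to get BRRRRBRRRRBR; options L={ 0 1/16 33/512 } R={ 67/1024 17/256 9/128 5/64 3/32 1/8 1/4 1/2 1 } -> 133/2048
step 13: add Red to get BRRRRBRRRRBRR; options L={ 0 1/16 33/512 } R={ 133/2048 67/1024 17/256 9/128 5/64 3/32 1/8 1/4 1/2 1 } -> 265/4096
step 14: add Blue to get BRRRRBRRRRBRRB; options L={ 0 1/16 33/512 265/4096 } R={ 133/2048 67/1024 17/256 9/128 5/64 3/32 1/8 1/4 1/2 1 } -> 531/8192
step 15: add Blue to get BRRRRBRRRRBRRBB; options L={ 0 1/16 33/512 265/4096 531/8192 } R={ 133/2048 67/1024 17/256 9/128 5/64 3/32 1/8 1/4 1/2 1 } -> 1063/16384

1063/16384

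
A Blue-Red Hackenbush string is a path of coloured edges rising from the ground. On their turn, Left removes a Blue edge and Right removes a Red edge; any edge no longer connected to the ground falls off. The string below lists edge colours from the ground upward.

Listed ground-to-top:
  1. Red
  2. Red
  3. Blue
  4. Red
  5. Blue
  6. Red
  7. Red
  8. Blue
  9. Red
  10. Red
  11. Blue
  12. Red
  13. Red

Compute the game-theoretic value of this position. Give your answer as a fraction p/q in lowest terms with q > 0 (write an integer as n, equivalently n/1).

Recurse on prefixes of the 13-edge string Red Red Blue Red Blue Red Red Blue Red Red Blue Red Red:
edge 1 of 13 (Red): { (no moves) | 0 } so -1
edge 2 of 13 (Red): { (no moves) | -1 0 } so -2
edge 3 of 13 (Blue): { -2 | -1 0 } so -3/2
edge 4 of 13 (Red): { -2 | -3/2 -1 0 } so -7/4
edge 5 of 13 (Blue): { -2 -7/4 | -3/2 -1 0 } so -13/8
edge 6 of 13 (Red): { -2 -7/4 | -13/8 -3/2 -1 0 } so -27/16
edge 7 of 13 (Red): { -2 -7/4 | -27/16 -13/8 -3/2 -1 0 } so -55/32
edge 8 of 13 (Blue): { -2 -7/4 -55/32 | -27/16 -13/8 -3/2 -1 0 } so -109/64
edge 9 of 13 (Red): { -2 -7/4 -55/32 | -109/64 -27/16 -13/8 -3/2 -1 0 } so -219/128
edge 10 of 13 (Red): { -2 -7/4 -55/32 | -219/128 -109/64 -27/16 -13/8 -3/2 -1 0 } so -439/256
edge 11 of 13 (Blue): { -2 -7/4 -55/32 -439/256 | -219/128 -109/64 -27/16 -13/8 -3/2 -1 0 } so -877/512
edge 12 of 13 (Red): { -2 -7/4 -55/32 -439/256 | -877/512 -219/128 -109/64 -27/16 -13/8 -3/2 -1 0 } so -1755/1024
edge 13 of 13 (Red): { -2 -7/4 -55/32 -439/256 | -1755/1024 -877/512 -219/128 -109/64 -27/16 -13/8 -3/2 -1 0 } so -3511/2048

-3511/2048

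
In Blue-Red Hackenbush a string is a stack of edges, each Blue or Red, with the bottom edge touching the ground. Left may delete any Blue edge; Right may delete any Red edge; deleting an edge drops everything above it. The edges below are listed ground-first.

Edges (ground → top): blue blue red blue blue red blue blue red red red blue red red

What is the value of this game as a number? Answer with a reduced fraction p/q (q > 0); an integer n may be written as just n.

val(b) = { 0 |  } -> 1
val(bb) = { 0, 1 |  } -> 2
val(bbr) = { 0, 1 | 2 } -> 3/2
val(bbrb) = { 0, 1, 3/2 | 2 } -> 7/4
val(bbrbb) = { 0, 1, 3/2, 7/4 | 2 } -> 15/8
val(bbrbbr) = { 0, 1, 3/2, 7/4 | 15/8, 2 } -> 29/16
val(bbrbbrb) = { 0, 1, 3/2, 7/4, 29/16 | 15/8, 2 } -> 59/32
val(bbrbbrbb) = { 0, 1, 3/2, 7/4, 29/16, 59/32 | 15/8, 2 } -> 119/64
val(bbrbbrbbr) = { 0, 1, 3/2, 7/4, 29/16, 59/32 | 119/64, 15/8, 2 } -> 237/128
val(bbrbbrbbrr) = { 0, 1, 3/2, 7/4, 29/16, 59/32 | 237/128, 119/64, 15/8, 2 } -> 473/256
val(bbrbbrbbrrr) = { 0, 1, 3/2, 7/4, 29/16, 59/32 | 473/256, 237/128, 119/64, 15/8, 2 } -> 945/512
val(bbrbbrbbrrrb) = { 0, 1, 3/2, 7/4, 29/16, 59/32, 945/512 | 473/256, 237/128, 119/64, 15/8, 2 } -> 1891/1024
val(bbrbbrbbrrrbr) = { 0, 1, 3/2, 7/4, 29/16, 59/32, 945/512 | 1891/1024, 473/256, 237/128, 119/64, 15/8, 2 } -> 3781/2048
val(bbrbbrbbrrrbrr) = { 0, 1, 3/2, 7/4, 29/16, 59/32, 945/512 | 3781/2048, 1891/1024, 473/256, 237/128, 119/64, 15/8, 2 } -> 7561/4096

7561/4096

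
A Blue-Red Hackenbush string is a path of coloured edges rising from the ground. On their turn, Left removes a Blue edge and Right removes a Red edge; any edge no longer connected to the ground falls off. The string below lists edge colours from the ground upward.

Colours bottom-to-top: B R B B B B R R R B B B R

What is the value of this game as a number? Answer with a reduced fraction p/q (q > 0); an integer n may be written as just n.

Recurse on prefixes of the 13-edge string B R B B B B R R R B B B R:
B: Left { 0 }, Right { · } — simplest 1
BR: Left { 0 }, Right { 1 } — simplest 1/2
BRB: Left { 0, 1/2 }, Right { 1 } — simplest 3/4
BRBB: Left { 0, 1/2, 3/4 }, Right { 1 } — simplest 7/8
BRBBB: Left { 0, 1/2, 3/4, 7/8 }, Right { 1 } — simplest 15/16
BRBBBB: Left { 0, 1/2, 3/4, 7/8, 15/16 }, Right { 1 } — simplest 31/32
BRBBBBR: Left { 0, 1/2, 3/4, 7/8, 15/16 }, Right { 31/32, 1 } — simplest 61/64
BRBBBBRR: Left { 0, 1/2, 3/4, 7/8, 15/16 }, Right { 61/64, 31/32, 1 } — simplest 121/128
BRBBBBRRR: Left { 0, 1/2, 3/4, 7/8, 15/16 }, Right { 121/128, 61/64, 31/32, 1 } — simplest 241/256
BRBBBBRRRB: Left { 0, 1/2, 3/4, 7/8, 15/16, 241/256 }, Right { 121/128, 61/64, 31/32, 1 } — simplest 483/512
BRBBBBRRRBB: Left { 0, 1/2, 3/4, 7/8, 15/16, 241/256, 483/512 }, Right { 121/128, 61/64, 31/32, 1 } — simplest 967/1024
BRBBBBRRRBBB: Left { 0, 1/2, 3/4, 7/8, 15/16, 241/256, 483/512, 967/1024 }, Right { 121/128, 61/64, 31/32, 1 } — simplest 1935/2048
BRBBBBRRRBBBR: Left { 0, 1/2, 3/4, 7/8, 15/16, 241/256, 483/512, 967/1024 }, Right { 1935/2048, 121/128, 61/64, 31/32, 1 } — simplest 3869/4096

3869/4096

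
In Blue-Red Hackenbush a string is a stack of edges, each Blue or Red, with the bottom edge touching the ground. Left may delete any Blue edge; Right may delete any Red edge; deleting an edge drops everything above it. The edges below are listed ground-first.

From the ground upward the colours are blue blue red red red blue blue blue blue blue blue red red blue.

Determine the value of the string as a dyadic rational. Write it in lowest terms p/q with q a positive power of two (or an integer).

Prefix values for blue blue red red red blue blue blue blue blue blue red red blue via {L|R} + simplicity:
G(b) = { 0 | none } => 1
G(bb) = { 0; 1 | none } => 2
G(bbr) = { 0; 1 | 2 } => 3/2
G(bbrr) = { 0; 1 | 3/2; 2 } => 5/4
G(bbrrr) = { 0; 1 | 5/4; 3/2; 2 } => 9/8
G(bbrrrb) = { 0; 1; 9/8 | 5/4; 3/2; 2 } => 19/16
G(bbrrrbb) = { 0; 1; 9/8; 19/16 | 5/4; 3/2; 2 } => 39/32
G(bbrrrbbb) = { 0; 1; 9/8; 19/16; 39/32 | 5/4; 3/2; 2 } => 79/64
G(bbrrrbbbb) = { 0; 1; 9/8; 19/16; 39/32; 79/64 | 5/4; 3/2; 2 } => 159/128
G(bbrrrbbbbb) = { 0; 1; 9/8; 19/16; 39/32; 79/64; 159/128 | 5/4; 3/2; 2 } => 319/256
G(bbrrrbbbbbb) = { 0; 1; 9/8; 19/16; 39/32; 79/64; 159/128; 319/256 | 5/4; 3/2; 2 } => 639/512
G(bbrrrbbbbbbr) = { 0; 1; 9/8; 19/16; 39/32; 79/64; 159/128; 319/256 | 639/512; 5/4; 3/2; 2 } => 1277/1024
G(bbrrrbbbbbbrr) = { 0; 1; 9/8; 19/16; 39/32; 79/64; 159/128; 319/256 | 1277/1024; 639/512; 5/4; 3/2; 2 } => 2553/2048
G(bbrrrbbbbbbrrb) = { 0; 1; 9/8; 19/16; 39/32; 79/64; 159/128; 319/256; 2553/2048 | 1277/1024; 639/512; 5/4; 3/2; 2 } => 5107/4096

5107/4096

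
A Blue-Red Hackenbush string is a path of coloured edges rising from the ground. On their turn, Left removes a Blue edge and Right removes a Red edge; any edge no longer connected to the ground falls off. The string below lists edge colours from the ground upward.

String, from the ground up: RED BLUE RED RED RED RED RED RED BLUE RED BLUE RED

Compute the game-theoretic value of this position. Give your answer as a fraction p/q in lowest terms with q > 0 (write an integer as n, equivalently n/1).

-2027/2048

Build v(s[:k]) for k = 1..12, string s = RED BLUE RED RED RED RED RED RED BLUE RED BLUE RED.
v_1 [R]  L=[none]  R=[0]  -> -1
v_2 [RB]  L=[-1]  R=[0]  -> -1/2
v_3 [RBR]  L=[-1]  R=[-1/2,0]  -> -3/4
v_4 [RBRR]  L=[-1]  R=[-3/4,-1/2,0]  -> -7/8
v_5 [RBRRR]  L=[-1]  R=[-7/8,-3/4,-1/2,0]  -> -15/16
v_6 [RBRRRR]  L=[-1]  R=[-15/16,-7/8,-3/4,-1/2,0]  -> -31/32
v_7 [RBRRRRR]  L=[-1]  R=[-31/32,-15/16,-7/8,-3/4,-1/2,0]  -> -63/64
v_8 [RBRRRRRR]  L=[-1]  R=[-63/64,-31/32,-15/16,-7/8,-3/4,-1/2,0]  -> -127/128
v_9 [RBRRRRRRB]  L=[-1,-127/128]  R=[-63/64,-31/32,-15/16,-7/8,-3/4,-1/2,0]  -> -253/256
v_10 [RBRRRRRRBR]  L=[-1,-127/128]  R=[-253/256,-63/64,-31/32,-15/16,-7/8,-3/4,-1/2,0]  -> -507/512
v_11 [RBRRRRRRBRB]  L=[-1,-127/128,-507/512]  R=[-253/256,-63/64,-31/32,-15/16,-7/8,-3/4,-1/2,0]  -> -1013/1024
v_12 [RBRRRRRRBRBR]  L=[-1,-127/128,-507/512]  R=[-1013/1024,-253/256,-63/64,-31/32,-15/16,-7/8,-3/4,-1/2,0]  -> -2027/2048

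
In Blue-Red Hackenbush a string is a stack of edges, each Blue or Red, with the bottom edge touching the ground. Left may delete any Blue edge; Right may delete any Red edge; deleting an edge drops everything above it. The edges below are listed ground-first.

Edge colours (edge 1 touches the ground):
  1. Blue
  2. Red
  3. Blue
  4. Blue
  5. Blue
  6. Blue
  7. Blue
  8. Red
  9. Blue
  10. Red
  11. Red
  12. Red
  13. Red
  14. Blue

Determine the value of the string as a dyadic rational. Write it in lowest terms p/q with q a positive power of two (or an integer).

8003/8192

step 1: add Blue to get B; options L={ 0 } R={ ∅ } ⇒ 1
step 2: add Red to get BR; options L={ 0 } R={ 1 } ⇒ 1/2
step 3: add Blue to get BRB; options L={ 0, 1/2 } R={ 1 } ⇒ 3/4
step 4: add Blue to get BRBB; options L={ 0, 1/2, 3/4 } R={ 1 } ⇒ 7/8
step 5: add Blue to get BRBBB; options L={ 0, 1/2, 3/4, 7/8 } R={ 1 } ⇒ 15/16
step 6: add Blue to get BRBBBB; options L={ 0, 1/2, 3/4, 7/8, 15/16 } R={ 1 } ⇒ 31/32
step 7: add Blue to get BRBBBBB; options L={ 0, 1/2, 3/4, 7/8, 15/16, 31/32 } R={ 1 } ⇒ 63/64
step 8: add Red to get BRBBBBBR; options L={ 0, 1/2, 3/4, 7/8, 15/16, 31/32 } R={ 63/64, 1 } ⇒ 125/128
step 9: add Blue to get BRBBBBBRB; options L={ 0, 1/2, 3/4, 7/8, 15/16, 31/32, 125/128 } R={ 63/64, 1 } ⇒ 251/256
step 10: add Red to get BRBBBBBRBR; options L={ 0, 1/2, 3/4, 7/8, 15/16, 31/32, 125/128 } R={ 251/256, 63/64, 1 } ⇒ 501/512
step 11: add Red to get BRBBBBBRBRR; options L={ 0, 1/2, 3/4, 7/8, 15/16, 31/32, 125/128 } R={ 501/512, 251/256, 63/64, 1 } ⇒ 1001/1024
step 12: add Red to get BRBBBBBRBRRR; options L={ 0, 1/2, 3/4, 7/8, 15/16, 31/32, 125/128 } R={ 1001/1024, 501/512, 251/256, 63/64, 1 } ⇒ 2001/2048
step 13: add Red to get BRBBBBBRBRRRR; options L={ 0, 1/2, 3/4, 7/8, 15/16, 31/32, 125/128 } R={ 2001/2048, 1001/1024, 501/512, 251/256, 63/64, 1 } ⇒ 4001/4096
step 14: add Blue to get BRBBBBBRBRRRRB; options L={ 0, 1/2, 3/4, 7/8, 15/16, 31/32, 125/128, 4001/4096 } R={ 2001/2048, 1001/1024, 501/512, 251/256, 63/64, 1 } ⇒ 8003/8192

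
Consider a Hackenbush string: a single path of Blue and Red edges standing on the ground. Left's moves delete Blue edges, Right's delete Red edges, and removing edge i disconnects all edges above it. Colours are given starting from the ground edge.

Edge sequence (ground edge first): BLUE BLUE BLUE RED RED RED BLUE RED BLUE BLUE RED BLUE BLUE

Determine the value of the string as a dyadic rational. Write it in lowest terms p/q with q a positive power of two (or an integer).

2231/1024

g(B) = { 0 | · } so 1
g(BB) = { 0; 1 | · } so 2
g(BBB) = { 0; 1; 2 | · } so 3
g(BBBR) = { 0; 1; 2 | 3 } so 5/2
g(BBBRR) = { 0; 1; 2 | 5/2; 3 } so 9/4
g(BBBRRR) = { 0; 1; 2 | 9/4; 5/2; 3 } so 17/8
g(BBBRRRB) = { 0; 1; 2; 17/8 | 9/4; 5/2; 3 } so 35/16
g(BBBRRRBR) = { 0; 1; 2; 17/8 | 35/16; 9/4; 5/2; 3 } so 69/32
g(BBBRRRBRB) = { 0; 1; 2; 17/8; 69/32 | 35/16; 9/4; 5/2; 3 } so 139/64
g(BBBRRRBRBB) = { 0; 1; 2; 17/8; 69/32; 139/64 | 35/16; 9/4; 5/2; 3 } so 279/128
g(BBBRRRBRBBR) = { 0; 1; 2; 17/8; 69/32; 139/64 | 279/128; 35/16; 9/4; 5/2; 3 } so 557/256
g(BBBRRRBRBBRB) = { 0; 1; 2; 17/8; 69/32; 139/64; 557/256 | 279/128; 35/16; 9/4; 5/2; 3 } so 1115/512
g(BBBRRRBRBBRBB) = { 0; 1; 2; 17/8; 69/32; 139/64; 557/256; 1115/512 | 279/128; 35/16; 9/4; 5/2; 3 } so 2231/1024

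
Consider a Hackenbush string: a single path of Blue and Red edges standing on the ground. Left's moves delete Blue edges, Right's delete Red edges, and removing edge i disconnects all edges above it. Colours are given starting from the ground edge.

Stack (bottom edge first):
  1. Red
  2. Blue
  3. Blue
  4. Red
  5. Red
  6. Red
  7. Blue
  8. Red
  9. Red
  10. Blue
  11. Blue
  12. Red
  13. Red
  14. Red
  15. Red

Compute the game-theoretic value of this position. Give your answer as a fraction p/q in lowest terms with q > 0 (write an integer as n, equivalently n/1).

Build val(s[:k]) for k = 1..15, string s = Red Blue Blue Red Red Red Blue Red Red Blue Blue Red Red Red Red.
val_1 [R]  L=[]  R=[0]  — -1
val_2 [RB]  L=[-1]  R=[0]  — -1/2
val_3 [RBB]  L=[-1,-1/2]  R=[0]  — -1/4
val_4 [RBBR]  L=[-1,-1/2]  R=[-1/4,0]  — -3/8
val_5 [RBBRR]  L=[-1,-1/2]  R=[-3/8,-1/4,0]  — -7/16
val_6 [RBBRRR]  L=[-1,-1/2]  R=[-7/16,-3/8,-1/4,0]  — -15/32
val_7 [RBBRRRB]  L=[-1,-1/2,-15/32]  R=[-7/16,-3/8,-1/4,0]  — -29/64
val_8 [RBBRRRBR]  L=[-1,-1/2,-15/32]  R=[-29/64,-7/16,-3/8,-1/4,0]  — -59/128
val_9 [RBBRRRBRR]  L=[-1,-1/2,-15/32]  R=[-59/128,-29/64,-7/16,-3/8,-1/4,0]  — -119/256
val_10 [RBBRRRBRRB]  L=[-1,-1/2,-15/32,-119/256]  R=[-59/128,-29/64,-7/16,-3/8,-1/4,0]  — -237/512
val_11 [RBBRRRBRRBB]  L=[-1,-1/2,-15/32,-119/256,-237/512]  R=[-59/128,-29/64,-7/16,-3/8,-1/4,0]  — -473/1024
val_12 [RBBRRRBRRBBR]  L=[-1,-1/2,-15/32,-119/256,-237/512]  R=[-473/1024,-59/128,-29/64,-7/16,-3/8,-1/4,0]  — -947/2048
val_13 [RBBRRRBRRBBRR]  L=[-1,-1/2,-15/32,-119/256,-237/512]  R=[-947/2048,-473/1024,-59/128,-29/64,-7/16,-3/8,-1/4,0]  — -1895/4096
val_14 [RBBRRRBRRBBRRR]  L=[-1,-1/2,-15/32,-119/256,-237/512]  R=[-1895/4096,-947/2048,-473/1024,-59/128,-29/64,-7/16,-3/8,-1/4,0]  — -3791/8192
val_15 [RBBRRRBRRBBRRRR]  L=[-1,-1/2,-15/32,-119/256,-237/512]  R=[-3791/8192,-1895/4096,-947/2048,-473/1024,-59/128,-29/64,-7/16,-3/8,-1/4,0]  — -7583/16384

-7583/16384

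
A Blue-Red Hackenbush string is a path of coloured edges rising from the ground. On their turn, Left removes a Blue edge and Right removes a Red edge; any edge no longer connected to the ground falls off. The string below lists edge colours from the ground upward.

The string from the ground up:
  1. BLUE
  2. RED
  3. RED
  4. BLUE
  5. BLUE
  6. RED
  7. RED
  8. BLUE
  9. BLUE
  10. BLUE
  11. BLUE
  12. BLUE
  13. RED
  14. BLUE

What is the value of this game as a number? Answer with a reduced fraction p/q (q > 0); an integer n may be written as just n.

3323/8192

Prefix values for BLUE RED RED BLUE BLUE RED RED BLUE BLUE BLUE BLUE BLUE RED BLUE via {L|R} + simplicity:
step 1: add BLUE to get B; options L={ 0 } R={ none } — 1
step 2: add RED to get BR; options L={ 0 } R={ 1 } — 1/2
step 3: add RED to get BRR; options L={ 0 } R={ 1/2 1 } — 1/4
step 4: add BLUE to get BRRB; options L={ 0 1/4 } R={ 1/2 1 } — 3/8
step 5: add BLUE to get BRRBB; options L={ 0 1/4 3/8 } R={ 1/2 1 } — 7/16
step 6: add RED to get BRRBBR; options L={ 0 1/4 3/8 } R={ 7/16 1/2 1 } — 13/32
step 7: add RED to get BRRBBRR; options L={ 0 1/4 3/8 } R={ 13/32 7/16 1/2 1 } — 25/64
step 8: add BLUE to get BRRBBRRB; options L={ 0 1/4 3/8 25/64 } R={ 13/32 7/16 1/2 1 } — 51/128
step 9: add BLUE to get BRRBBRRBB; options L={ 0 1/4 3/8 25/64 51/128 } R={ 13/32 7/16 1/2 1 } — 103/256
step 10: add BLUE to get BRRBBRRBBB; options L={ 0 1/4 3/8 25/64 51/128 103/256 } R={ 13/32 7/16 1/2 1 } — 207/512
step 11: add BLUE to get BRRBBRRBBBB; options L={ 0 1/4 3/8 25/64 51/128 103/256 207/512 } R={ 13/32 7/16 1/2 1 } — 415/1024
step 12: add BLUE to get BRRBBRRBBBBB; options L={ 0 1/4 3/8 25/64 51/128 103/256 207/512 415/1024 } R={ 13/32 7/16 1/2 1 } — 831/2048
step 13: add RED to get BRRBBRRBBBBBR; options L={ 0 1/4 3/8 25/64 51/128 103/256 207/512 415/1024 } R={ 831/2048 13/32 7/16 1/2 1 } — 1661/4096
step 14: add BLUE to get BRRBBRRBBBBBRB; options L={ 0 1/4 3/8 25/64 51/128 103/256 207/512 415/1024 1661/4096 } R={ 831/2048 13/32 7/16 1/2 1 } — 3323/8192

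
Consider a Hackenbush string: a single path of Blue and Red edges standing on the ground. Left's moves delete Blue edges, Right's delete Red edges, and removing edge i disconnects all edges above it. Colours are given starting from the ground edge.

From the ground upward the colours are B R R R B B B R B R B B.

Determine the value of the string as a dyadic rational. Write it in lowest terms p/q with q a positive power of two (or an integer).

Recurse on prefixes of the 12-edge string B R R R B B B R B R B B:
1 of 12 · B · max L 0 · min R +∞ ⇒ 1
2 of 12 · BR · max L 0 · min R 1 ⇒ 1/2
3 of 12 · BRR · max L 0 · min R 1/2 ⇒ 1/4
4 of 12 · BRRR · max L 0 · min R 1/4 ⇒ 1/8
5 of 12 · BRRRB · max L 1/8 · min R 1/4 ⇒ 3/16
6 of 12 · BRRRBB · max L 3/16 · min R 1/4 ⇒ 7/32
7 of 12 · BRRRBBB · max L 7/32 · min R 1/4 ⇒ 15/64
8 of 12 · BRRRBBBR · max L 7/32 · min R 15/64 ⇒ 29/128
9 of 12 · BRRRBBBRB · max L 29/128 · min R 15/64 ⇒ 59/256
10 of 12 · BRRRBBBRBR · max L 29/128 · min R 59/256 ⇒ 117/512
11 of 12 · BRRRBBBRBRB · max L 117/512 · min R 59/256 ⇒ 235/1024
12 of 12 · BRRRBBBRBRBB · max L 235/1024 · min R 59/256 ⇒ 471/2048

471/2048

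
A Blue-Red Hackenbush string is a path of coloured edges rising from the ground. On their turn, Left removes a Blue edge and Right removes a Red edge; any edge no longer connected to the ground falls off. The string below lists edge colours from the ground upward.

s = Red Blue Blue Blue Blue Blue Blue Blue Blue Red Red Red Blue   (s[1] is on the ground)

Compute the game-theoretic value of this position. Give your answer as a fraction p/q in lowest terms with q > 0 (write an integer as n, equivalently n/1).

-29/4096

Recurse on prefixes of the 13-edge string Red Blue Blue Blue Blue Blue Blue Blue Blue Red Red Red Blue:
step 1: add Red to get R; options L={ — } R={ 0 } — -1
step 2: add Blue to get RB; options L={ -1 } R={ 0 } — -1/2
step 3: add Blue to get RBB; options L={ -1; -1/2 } R={ 0 } — -1/4
step 4: add Blue to get RBBB; options L={ -1; -1/2; -1/4 } R={ 0 } — -1/8
step 5: add Blue to get RBBBB; options L={ -1; -1/2; -1/4; -1/8 } R={ 0 } — -1/16
step 6: add Blue to get RBBBBB; options L={ -1; -1/2; -1/4; -1/8; -1/16 } R={ 0 } — -1/32
step 7: add Blue to get RBBBBBB; options L={ -1; -1/2; -1/4; -1/8; -1/16; -1/32 } R={ 0 } — -1/64
step 8: add Blue to get RBBBBBBB; options L={ -1; -1/2; -1/4; -1/8; -1/16; -1/32; -1/64 } R={ 0 } — -1/128
step 9: add Blue to get RBBBBBBBB; options L={ -1; -1/2; -1/4; -1/8; -1/16; -1/32; -1/64; -1/128 } R={ 0 } — -1/256
step 10: add Red to get RBBBBBBBBR; options L={ -1; -1/2; -1/4; -1/8; -1/16; -1/32; -1/64; -1/128 } R={ -1/256; 0 } — -3/512
step 11: add Red to get RBBBBBBBBRR; options L={ -1; -1/2; -1/4; -1/8; -1/16; -1/32; -1/64; -1/128 } R={ -3/512; -1/256; 0 } — -7/1024
step 12: add Red to get RBBBBBBBBRRR; options L={ -1; -1/2; -1/4; -1/8; -1/16; -1/32; -1/64; -1/128 } R={ -7/1024; -3/512; -1/256; 0 } — -15/2048
step 13: add Blue to get RBBBBBBBBRRRB; options L={ -1; -1/2; -1/4; -1/8; -1/16; -1/32; -1/64; -1/128; -15/2048 } R={ -7/1024; -3/512; -1/256; 0 } — -29/4096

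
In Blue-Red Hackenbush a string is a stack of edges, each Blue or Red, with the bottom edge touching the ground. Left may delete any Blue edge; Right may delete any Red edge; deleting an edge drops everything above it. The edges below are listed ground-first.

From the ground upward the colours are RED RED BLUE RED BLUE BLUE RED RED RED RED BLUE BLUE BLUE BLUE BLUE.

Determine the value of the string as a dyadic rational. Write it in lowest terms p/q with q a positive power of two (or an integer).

-13249/8192

Build val(s[:k]) for k = 1..15, string s = RED RED BLUE RED BLUE BLUE RED RED RED RED BLUE BLUE BLUE BLUE BLUE.
1 of 15 · R · max L −∞ · min R 0 = -1
2 of 15 · RR · max L −∞ · min R -1 = -2
3 of 15 · RRB · max L -2 · min R -1 = -3/2
4 of 15 · RRBR · max L -2 · min R -3/2 = -7/4
5 of 15 · RRBRB · max L -7/4 · min R -3/2 = -13/8
6 of 15 · RRBRBB · max L -13/8 · min R -3/2 = -25/16
7 of 15 · RRBRBBR · max L -13/8 · min R -25/16 = -51/32
8 of 15 · RRBRBBRR · max L -13/8 · min R -51/32 = -103/64
9 of 15 · RRBRBBRRR · max L -13/8 · min R -103/64 = -207/128
10 of 15 · RRBRBBRRRR · max L -13/8 · min R -207/128 = -415/256
11 of 15 · RRBRBBRRRRB · max L -415/256 · min R -207/128 = -829/512
12 of 15 · RRBRBBRRRRBB · max L -829/512 · min R -207/128 = -1657/1024
13 of 15 · RRBRBBRRRRBBB · max L -1657/1024 · min R -207/128 = -3313/2048
14 of 15 · RRBRBBRRRRBBBB · max L -3313/2048 · min R -207/128 = -6625/4096
15 of 15 · RRBRBBRRRRBBBBB · max L -6625/4096 · min R -207/128 = -13249/8192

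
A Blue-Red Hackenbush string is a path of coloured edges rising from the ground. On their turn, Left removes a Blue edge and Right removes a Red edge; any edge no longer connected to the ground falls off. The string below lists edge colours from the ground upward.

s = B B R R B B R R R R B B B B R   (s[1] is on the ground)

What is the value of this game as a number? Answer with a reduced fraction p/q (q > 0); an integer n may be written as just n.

Recurse on prefixes of the 15-edge string B B R R B B R R R R B B B B R:
val_1 [B]  L=[0]  R=[·]  = 1
val_2 [BB]  L=[0 1]  R=[·]  = 2
val_3 [BBR]  L=[0 1]  R=[2]  = 3/2
val_4 [BBRR]  L=[0 1]  R=[3/2 2]  = 5/4
val_5 [BBRRB]  L=[0 1 5/4]  R=[3/2 2]  = 11/8
val_6 [BBRRBB]  L=[0 1 5/4 11/8]  R=[3/2 2]  = 23/16
val_7 [BBRRBBR]  L=[0 1 5/4 11/8]  R=[23/16 3/2 2]  = 45/32
val_8 [BBRRBBRR]  L=[0 1 5/4 11/8]  R=[45/32 23/16 3/2 2]  = 89/64
val_9 [BBRRBBRRR]  L=[0 1 5/4 11/8]  R=[89/64 45/32 23/16 3/2 2]  = 177/128
val_10 [BBRRBBRRRR]  L=[0 1 5/4 11/8]  R=[177/128 89/64 45/32 23/16 3/2 2]  = 353/256
val_11 [BBRRBBRRRRB]  L=[0 1 5/4 11/8 353/256]  R=[177/128 89/64 45/32 23/16 3/2 2]  = 707/512
val_12 [BBRRBBRRRRBB]  L=[0 1 5/4 11/8 353/256 707/512]  R=[177/128 89/64 45/32 23/16 3/2 2]  = 1415/1024
val_13 [BBRRBBRRRRBBB]  L=[0 1 5/4 11/8 353/256 707/512 1415/1024]  R=[177/128 89/64 45/32 23/16 3/2 2]  = 2831/2048
val_14 [BBRRBBRRRRBBBB]  L=[0 1 5/4 11/8 353/256 707/512 1415/1024 2831/2048]  R=[177/128 89/64 45/32 23/16 3/2 2]  = 5663/4096
val_15 [BBRRBBRRRRBBBBR]  L=[0 1 5/4 11/8 353/256 707/512 1415/1024 2831/2048]  R=[5663/4096 177/128 89/64 45/32 23/16 3/2 2]  = 11325/8192

11325/8192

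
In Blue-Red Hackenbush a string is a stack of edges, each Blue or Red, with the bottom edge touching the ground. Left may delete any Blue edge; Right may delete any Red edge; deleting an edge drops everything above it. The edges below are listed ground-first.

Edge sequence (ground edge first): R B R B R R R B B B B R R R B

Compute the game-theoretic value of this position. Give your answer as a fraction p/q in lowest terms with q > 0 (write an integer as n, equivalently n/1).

-11805/16384

Recurse on prefixes of the 15-edge string R B R B R R R B B B B R R R B:
G(R) = { ∅ | 0 } => -1
G(RB) = { -1 | 0 } => -1/2
G(RBR) = { -1 | -1/2,0 } => -3/4
G(RBRB) = { -1,-3/4 | -1/2,0 } => -5/8
G(RBRBR) = { -1,-3/4 | -5/8,-1/2,0 } => -11/16
G(RBRBRR) = { -1,-3/4 | -11/16,-5/8,-1/2,0 } => -23/32
G(RBRBRRR) = { -1,-3/4 | -23/32,-11/16,-5/8,-1/2,0 } => -47/64
G(RBRBRRRB) = { -1,-3/4,-47/64 | -23/32,-11/16,-5/8,-1/2,0 } => -93/128
G(RBRBRRRBB) = { -1,-3/4,-47/64,-93/128 | -23/32,-11/16,-5/8,-1/2,0 } => -185/256
G(RBRBRRRBBB) = { -1,-3/4,-47/64,-93/128,-185/256 | -23/32,-11/16,-5/8,-1/2,0 } => -369/512
G(RBRBRRRBBBB) = { -1,-3/4,-47/64,-93/128,-185/256,-369/512 | -23/32,-11/16,-5/8,-1/2,0 } => -737/1024
G(RBRBRRRBBBBR) = { -1,-3/4,-47/64,-93/128,-185/256,-369/512 | -737/1024,-23/32,-11/16,-5/8,-1/2,0 } => -1475/2048
G(RBRBRRRBBBBRR) = { -1,-3/4,-47/64,-93/128,-185/256,-369/512 | -1475/2048,-737/1024,-23/32,-11/16,-5/8,-1/2,0 } => -2951/4096
G(RBRBRRRBBBBRRR) = { -1,-3/4,-47/64,-93/128,-185/256,-369/512 | -2951/4096,-1475/2048,-737/1024,-23/32,-11/16,-5/8,-1/2,0 } => -5903/8192
G(RBRBRRRBBBBRRRB) = { -1,-3/4,-47/64,-93/128,-185/256,-369/512,-5903/8192 | -2951/4096,-1475/2048,-737/1024,-23/32,-11/16,-5/8,-1/2,0 } => -11805/16384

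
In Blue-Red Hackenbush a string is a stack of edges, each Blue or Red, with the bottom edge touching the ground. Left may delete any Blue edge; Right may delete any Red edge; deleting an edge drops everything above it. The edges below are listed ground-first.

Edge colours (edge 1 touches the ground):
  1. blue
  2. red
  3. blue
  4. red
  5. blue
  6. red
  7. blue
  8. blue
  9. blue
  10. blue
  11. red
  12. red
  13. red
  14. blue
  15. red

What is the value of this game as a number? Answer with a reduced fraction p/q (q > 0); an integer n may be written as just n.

11205/16384

1 of 15 · b · max L 0 · min R +∞ ⇒ 1
2 of 15 · br · max L 0 · min R 1 ⇒ 1/2
3 of 15 · brb · max L 1/2 · min R 1 ⇒ 3/4
4 of 15 · brbr · max L 1/2 · min R 3/4 ⇒ 5/8
5 of 15 · brbrb · max L 5/8 · min R 3/4 ⇒ 11/16
6 of 15 · brbrbr · max L 5/8 · min R 11/16 ⇒ 21/32
7 of 15 · brbrbrb · max L 21/32 · min R 11/16 ⇒ 43/64
8 of 15 · brbrbrbb · max L 43/64 · min R 11/16 ⇒ 87/128
9 of 15 · brbrbrbbb · max L 87/128 · min R 11/16 ⇒ 175/256
10 of 15 · brbrbrbbbb · max L 175/256 · min R 11/16 ⇒ 351/512
11 of 15 · brbrbrbbbbr · max L 175/256 · min R 351/512 ⇒ 701/1024
12 of 15 · brbrbrbbbbrr · max L 175/256 · min R 701/1024 ⇒ 1401/2048
13 of 15 · brbrbrbbbbrrr · max L 175/256 · min R 1401/2048 ⇒ 2801/4096
14 of 15 · brbrbrbbbbrrrb · max L 2801/4096 · min R 1401/2048 ⇒ 5603/8192
15 of 15 · brbrbrbbbbrrrbr · max L 2801/4096 · min R 5603/8192 ⇒ 11205/16384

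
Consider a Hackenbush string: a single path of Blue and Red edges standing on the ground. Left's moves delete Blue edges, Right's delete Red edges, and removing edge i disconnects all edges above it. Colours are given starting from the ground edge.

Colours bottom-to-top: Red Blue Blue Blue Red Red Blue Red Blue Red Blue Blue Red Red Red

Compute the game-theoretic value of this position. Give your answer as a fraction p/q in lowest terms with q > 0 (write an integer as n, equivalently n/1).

Prefix values for Red Blue Blue Blue Red Red Blue Red Blue Red Blue Blue Red Red Red via {L|R} + simplicity:
val(R) = { ∅ | 0 } → -1
val(RB) = { -1 | 0 } → -1/2
val(RBB) = { -1 -1/2 | 0 } → -1/4
val(RBBB) = { -1 -1/2 -1/4 | 0 } → -1/8
val(RBBBR) = { -1 -1/2 -1/4 | -1/8 0 } → -3/16
val(RBBBRR) = { -1 -1/2 -1/4 | -3/16 -1/8 0 } → -7/32
val(RBBBRRB) = { -1 -1/2 -1/4 -7/32 | -3/16 -1/8 0 } → -13/64
val(RBBBRRBR) = { -1 -1/2 -1/4 -7/32 | -13/64 -3/16 -1/8 0 } → -27/128
val(RBBBRRBRB) = { -1 -1/2 -1/4 -7/32 -27/128 | -13/64 -3/16 -1/8 0 } → -53/256
val(RBBBRRBRBR) = { -1 -1/2 -1/4 -7/32 -27/128 | -53/256 -13/64 -3/16 -1/8 0 } → -107/512
val(RBBBRRBRBRB) = { -1 -1/2 -1/4 -7/32 -27/128 -107/512 | -53/256 -13/64 -3/16 -1/8 0 } → -213/1024
val(RBBBRRBRBRBB) = { -1 -1/2 -1/4 -7/32 -27/128 -107/512 -213/1024 | -53/256 -13/64 -3/16 -1/8 0 } → -425/2048
val(RBBBRRBRBRBBR) = { -1 -1/2 -1/4 -7/32 -27/128 -107/512 -213/1024 | -425/2048 -53/256 -13/64 -3/16 -1/8 0 } → -851/4096
val(RBBBRRBRBRBBRR) = { -1 -1/2 -1/4 -7/32 -27/128 -107/512 -213/1024 | -851/4096 -425/2048 -53/256 -13/64 -3/16 -1/8 0 } → -1703/8192
val(RBBBRRBRBRBBRRR) = { -1 -1/2 -1/4 -7/32 -27/128 -107/512 -213/1024 | -1703/8192 -851/4096 -425/2048 -53/256 -13/64 -3/16 -1/8 0 } → -3407/16384

-3407/16384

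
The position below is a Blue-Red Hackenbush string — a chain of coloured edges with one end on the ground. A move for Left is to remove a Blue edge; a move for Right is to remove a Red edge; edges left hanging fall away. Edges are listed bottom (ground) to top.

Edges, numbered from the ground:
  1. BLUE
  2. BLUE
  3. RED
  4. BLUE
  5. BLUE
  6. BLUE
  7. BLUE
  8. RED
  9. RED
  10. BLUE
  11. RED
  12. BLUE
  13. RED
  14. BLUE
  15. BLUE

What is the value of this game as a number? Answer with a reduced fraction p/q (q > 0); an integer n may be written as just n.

15959/8192

Recurse on prefixes of the 15-edge string BLUE BLUE RED BLUE BLUE BLUE BLUE RED RED BLUE RED BLUE RED BLUE BLUE:
step 1: add BLUE to get B; options L={ 0 } R={ (no moves) } => 1
step 2: add BLUE to get BB; options L={ 0, 1 } R={ (no moves) } => 2
step 3: add RED to get BBR; options L={ 0, 1 } R={ 2 } => 3/2
step 4: add BLUE to get BBRB; options L={ 0, 1, 3/2 } R={ 2 } => 7/4
step 5: add BLUE to get BBRBB; options L={ 0, 1, 3/2, 7/4 } R={ 2 } => 15/8
step 6: add BLUE to get BBRBBB; options L={ 0, 1, 3/2, 7/4, 15/8 } R={ 2 } => 31/16
step 7: add BLUE to get BBRBBBB; options L={ 0, 1, 3/2, 7/4, 15/8, 31/16 } R={ 2 } => 63/32
step 8: add RED to get BBRBBBBR; options L={ 0, 1, 3/2, 7/4, 15/8, 31/16 } R={ 63/32, 2 } => 125/64
step 9: add RED to get BBRBBBBRR; options L={ 0, 1, 3/2, 7/4, 15/8, 31/16 } R={ 125/64, 63/32, 2 } => 249/128
step 10: add BLUE to get BBRBBBBRRB; options L={ 0, 1, 3/2, 7/4, 15/8, 31/16, 249/128 } R={ 125/64, 63/32, 2 } => 499/256
step 11: add RED to get BBRBBBBRRBR; options L={ 0, 1, 3/2, 7/4, 15/8, 31/16, 249/128 } R={ 499/256, 125/64, 63/32, 2 } => 997/512
step 12: add BLUE to get BBRBBBBRRBRB; options L={ 0, 1, 3/2, 7/4, 15/8, 31/16, 249/128, 997/512 } R={ 499/256, 125/64, 63/32, 2 } => 1995/1024
step 13: add RED to get BBRBBBBRRBRBR; options L={ 0, 1, 3/2, 7/4, 15/8, 31/16, 249/128, 997/512 } R={ 1995/1024, 499/256, 125/64, 63/32, 2 } => 3989/2048
step 14: add BLUE to get BBRBBBBRRBRBRB; options L={ 0, 1, 3/2, 7/4, 15/8, 31/16, 249/128, 997/512, 3989/2048 } R={ 1995/1024, 499/256, 125/64, 63/32, 2 } => 7979/4096
step 15: add BLUE to get BBRBBBBRRBRBRBB; options L={ 0, 1, 3/2, 7/4, 15/8, 31/16, 249/128, 997/512, 3989/2048, 7979/4096 } R={ 1995/1024, 499/256, 125/64, 63/32, 2 } => 15959/8192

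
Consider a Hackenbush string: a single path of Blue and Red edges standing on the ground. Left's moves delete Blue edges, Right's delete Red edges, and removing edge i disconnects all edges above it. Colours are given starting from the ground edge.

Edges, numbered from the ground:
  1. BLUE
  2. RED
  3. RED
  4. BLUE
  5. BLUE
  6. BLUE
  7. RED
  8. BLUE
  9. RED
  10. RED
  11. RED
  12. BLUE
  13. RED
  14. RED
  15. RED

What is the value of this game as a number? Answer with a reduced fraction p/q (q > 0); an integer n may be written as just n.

7441/16384

Prefix values for BLUE RED RED BLUE BLUE BLUE RED BLUE RED RED RED BLUE RED RED RED via {L|R} + simplicity:
1 of 15 · B · max L 0 · min R +∞ so 1
2 of 15 · BR · max L 0 · min R 1 so 1/2
3 of 15 · BRR · max L 0 · min R 1/2 so 1/4
4 of 15 · BRRB · max L 1/4 · min R 1/2 so 3/8
5 of 15 · BRRBB · max L 3/8 · min R 1/2 so 7/16
6 of 15 · BRRBBB · max L 7/16 · min R 1/2 so 15/32
7 of 15 · BRRBBBR · max L 7/16 · min R 15/32 so 29/64
8 of 15 · BRRBBBRB · max L 29/64 · min R 15/32 so 59/128
9 of 15 · BRRBBBRBR · max L 29/64 · min R 59/128 so 117/256
10 of 15 · BRRBBBRBRR · max L 29/64 · min R 117/256 so 233/512
11 of 15 · BRRBBBRBRRR · max L 29/64 · min R 233/512 so 465/1024
12 of 15 · BRRBBBRBRRRB · max L 465/1024 · min R 233/512 so 931/2048
13 of 15 · BRRBBBRBRRRBR · max L 465/1024 · min R 931/2048 so 1861/4096
14 of 15 · BRRBBBRBRRRBRR · max L 465/1024 · min R 1861/4096 so 3721/8192
15 of 15 · BRRBBBRBRRRBRRR · max L 465/1024 · min R 3721/8192 so 7441/16384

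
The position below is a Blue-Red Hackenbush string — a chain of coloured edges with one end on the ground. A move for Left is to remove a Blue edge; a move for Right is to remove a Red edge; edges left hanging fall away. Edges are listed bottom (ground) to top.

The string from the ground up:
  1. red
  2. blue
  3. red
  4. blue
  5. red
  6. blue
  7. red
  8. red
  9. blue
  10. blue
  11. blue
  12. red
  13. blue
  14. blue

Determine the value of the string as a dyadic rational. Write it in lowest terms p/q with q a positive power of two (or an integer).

Prefix values for red blue red blue red blue red red blue blue blue red blue blue via {L|R} + simplicity:
edge 1 of 14 (red): { (no moves) | 0 } gives -1
edge 2 of 14 (blue): { -1 | 0 } gives -1/2
edge 3 of 14 (red): { -1 | -1/2 0 } gives -3/4
edge 4 of 14 (blue): { -1 -3/4 | -1/2 0 } gives -5/8
edge 5 of 14 (red): { -1 -3/4 | -5/8 -1/2 0 } gives -11/16
edge 6 of 14 (blue): { -1 -3/4 -11/16 | -5/8 -1/2 0 } gives -21/32
edge 7 of 14 (red): { -1 -3/4 -11/16 | -21/32 -5/8 -1/2 0 } gives -43/64
edge 8 of 14 (red): { -1 -3/4 -11/16 | -43/64 -21/32 -5/8 -1/2 0 } gives -87/128
edge 9 of 14 (blue): { -1 -3/4 -11/16 -87/128 | -43/64 -21/32 -5/8 -1/2 0 } gives -173/256
edge 10 of 14 (blue): { -1 -3/4 -11/16 -87/128 -173/256 | -43/64 -21/32 -5/8 -1/2 0 } gives -345/512
edge 11 of 14 (blue): { -1 -3/4 -11/16 -87/128 -173/256 -345/512 | -43/64 -21/32 -5/8 -1/2 0 } gives -689/1024
edge 12 of 14 (red): { -1 -3/4 -11/16 -87/128 -173/256 -345/512 | -689/1024 -43/64 -21/32 -5/8 -1/2 0 } gives -1379/2048
edge 13 of 14 (blue): { -1 -3/4 -11/16 -87/128 -173/256 -345/512 -1379/2048 | -689/1024 -43/64 -21/32 -5/8 -1/2 0 } gives -2757/4096
edge 14 of 14 (blue): { -1 -3/4 -11/16 -87/128 -173/256 -345/512 -1379/2048 -2757/4096 | -689/1024 -43/64 -21/32 -5/8 -1/2 0 } gives -5513/8192

-5513/8192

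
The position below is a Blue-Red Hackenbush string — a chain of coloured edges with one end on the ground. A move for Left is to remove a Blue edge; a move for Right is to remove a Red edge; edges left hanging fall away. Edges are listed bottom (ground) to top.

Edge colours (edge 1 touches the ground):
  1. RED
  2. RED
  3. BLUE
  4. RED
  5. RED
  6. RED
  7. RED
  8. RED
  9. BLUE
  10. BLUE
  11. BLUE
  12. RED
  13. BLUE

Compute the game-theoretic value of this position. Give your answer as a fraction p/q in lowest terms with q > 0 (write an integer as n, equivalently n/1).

-4037/2048

v_1 [R]  L=[none]  R=[0]  ⇒ -1
v_2 [RR]  L=[none]  R=[-1, 0]  ⇒ -2
v_3 [RRB]  L=[-2]  R=[-1, 0]  ⇒ -3/2
v_4 [RRBR]  L=[-2]  R=[-3/2, -1, 0]  ⇒ -7/4
v_5 [RRBRR]  L=[-2]  R=[-7/4, -3/2, -1, 0]  ⇒ -15/8
v_6 [RRBRRR]  L=[-2]  R=[-15/8, -7/4, -3/2, -1, 0]  ⇒ -31/16
v_7 [RRBRRRR]  L=[-2]  R=[-31/16, -15/8, -7/4, -3/2, -1, 0]  ⇒ -63/32
v_8 [RRBRRRRR]  L=[-2]  R=[-63/32, -31/16, -15/8, -7/4, -3/2, -1, 0]  ⇒ -127/64
v_9 [RRBRRRRRB]  L=[-2, -127/64]  R=[-63/32, -31/16, -15/8, -7/4, -3/2, -1, 0]  ⇒ -253/128
v_10 [RRBRRRRRBB]  L=[-2, -127/64, -253/128]  R=[-63/32, -31/16, -15/8, -7/4, -3/2, -1, 0]  ⇒ -505/256
v_11 [RRBRRRRRBBB]  L=[-2, -127/64, -253/128, -505/256]  R=[-63/32, -31/16, -15/8, -7/4, -3/2, -1, 0]  ⇒ -1009/512
v_12 [RRBRRRRRBBBR]  L=[-2, -127/64, -253/128, -505/256]  R=[-1009/512, -63/32, -31/16, -15/8, -7/4, -3/2, -1, 0]  ⇒ -2019/1024
v_13 [RRBRRRRRBBBRB]  L=[-2, -127/64, -253/128, -505/256, -2019/1024]  R=[-1009/512, -63/32, -31/16, -15/8, -7/4, -3/2, -1, 0]  ⇒ -4037/2048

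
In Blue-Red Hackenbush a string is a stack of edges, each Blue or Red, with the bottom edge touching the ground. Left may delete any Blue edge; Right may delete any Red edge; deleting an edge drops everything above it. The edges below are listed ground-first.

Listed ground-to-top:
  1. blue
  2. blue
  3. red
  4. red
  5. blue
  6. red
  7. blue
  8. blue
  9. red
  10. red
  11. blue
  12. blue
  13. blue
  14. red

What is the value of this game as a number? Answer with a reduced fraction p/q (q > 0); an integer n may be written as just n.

5533/4096

Prefix values for blue blue red red blue red blue blue red red blue blue blue red via {L|R} + simplicity:
step 1: add blue to get b; options L={ 0 } R={ ∅ } = 1
step 2: add blue to get bb; options L={ 0,1 } R={ ∅ } = 2
step 3: add red to get bbr; options L={ 0,1 } R={ 2 } = 3/2
step 4: add red to get bbrr; options L={ 0,1 } R={ 3/2,2 } = 5/4
step 5: add blue to get bbrrb; options L={ 0,1,5/4 } R={ 3/2,2 } = 11/8
step 6: add red to get bbrrbr; options L={ 0,1,5/4 } R={ 11/8,3/2,2 } = 21/16
step 7: add blue to get bbrrbrb; options L={ 0,1,5/4,21/16 } R={ 11/8,3/2,2 } = 43/32
step 8: add blue to get bbrrbrbb; options L={ 0,1,5/4,21/16,43/32 } R={ 11/8,3/2,2 } = 87/64
step 9: add red to get bbrrbrbbr; options L={ 0,1,5/4,21/16,43/32 } R={ 87/64,11/8,3/2,2 } = 173/128
step 10: add red to get bbrrbrbbrr; options L={ 0,1,5/4,21/16,43/32 } R={ 173/128,87/64,11/8,3/2,2 } = 345/256
step 11: add blue to get bbrrbrbbrrb; options L={ 0,1,5/4,21/16,43/32,345/256 } R={ 173/128,87/64,11/8,3/2,2 } = 691/512
step 12: add blue to get bbrrbrbbrrbb; options L={ 0,1,5/4,21/16,43/32,345/256,691/512 } R={ 173/128,87/64,11/8,3/2,2 } = 1383/1024
step 13: add blue to get bbrrbrbbrrbbb; options L={ 0,1,5/4,21/16,43/32,345/256,691/512,1383/1024 } R={ 173/128,87/64,11/8,3/2,2 } = 2767/2048
step 14: add red to get bbrrbrbbrrbbbr; options L={ 0,1,5/4,21/16,43/32,345/256,691/512,1383/1024 } R={ 2767/2048,173/128,87/64,11/8,3/2,2 } = 5533/4096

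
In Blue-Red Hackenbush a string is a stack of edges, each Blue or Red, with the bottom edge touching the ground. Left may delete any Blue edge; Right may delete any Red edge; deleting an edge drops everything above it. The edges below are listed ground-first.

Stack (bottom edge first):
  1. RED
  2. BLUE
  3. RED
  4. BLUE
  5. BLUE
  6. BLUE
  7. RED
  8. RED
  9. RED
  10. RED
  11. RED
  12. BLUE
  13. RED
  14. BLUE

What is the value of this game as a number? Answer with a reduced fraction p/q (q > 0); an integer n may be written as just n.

R: Left { none }, Right { 0 } -> simplest -1
RB: Left { -1 }, Right { 0 } -> simplest -1/2
RBR: Left { -1 }, Right { -1/2 0 } -> simplest -3/4
RBRB: Left { -1 -3/4 }, Right { -1/2 0 } -> simplest -5/8
RBRBB: Left { -1 -3/4 -5/8 }, Right { -1/2 0 } -> simplest -9/16
RBRBBB: Left { -1 -3/4 -5/8 -9/16 }, Right { -1/2 0 } -> simplest -17/32
RBRBBBR: Left { -1 -3/4 -5/8 -9/16 }, Right { -17/32 -1/2 0 } -> simplest -35/64
RBRBBBRR: Left { -1 -3/4 -5/8 -9/16 }, Right { -35/64 -17/32 -1/2 0 } -> simplest -71/128
RBRBBBRRR: Left { -1 -3/4 -5/8 -9/16 }, Right { -71/128 -35/64 -17/32 -1/2 0 } -> simplest -143/256
RBRBBBRRRR: Left { -1 -3/4 -5/8 -9/16 }, Right { -143/256 -71/128 -35/64 -17/32 -1/2 0 } -> simplest -287/512
RBRBBBRRRRR: Left { -1 -3/4 -5/8 -9/16 }, Right { -287/512 -143/256 -71/128 -35/64 -17/32 -1/2 0 } -> simplest -575/1024
RBRBBBRRRRRB: Left { -1 -3/4 -5/8 -9/16 -575/1024 }, Right { -287/512 -143/256 -71/128 -35/64 -17/32 -1/2 0 } -> simplest -1149/2048
RBRBBBRRRRRBR: Left { -1 -3/4 -5/8 -9/16 -575/1024 }, Right { -1149/2048 -287/512 -143/256 -71/128 -35/64 -17/32 -1/2 0 } -> simplest -2299/4096
RBRBBBRRRRRBRB: Left { -1 -3/4 -5/8 -9/16 -575/1024 -2299/4096 }, Right { -1149/2048 -287/512 -143/256 -71/128 -35/64 -17/32 -1/2 0 } -> simplest -4597/8192

-4597/8192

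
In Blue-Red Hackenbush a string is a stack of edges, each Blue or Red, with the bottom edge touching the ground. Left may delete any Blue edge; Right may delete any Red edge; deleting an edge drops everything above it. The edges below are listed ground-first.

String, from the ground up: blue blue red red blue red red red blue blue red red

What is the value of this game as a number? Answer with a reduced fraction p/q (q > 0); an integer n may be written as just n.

val_1 [b]  L=[0]  R=[none]  = 1
val_2 [bb]  L=[0, 1]  R=[none]  = 2
val_3 [bbr]  L=[0, 1]  R=[2]  = 3/2
val_4 [bbrr]  L=[0, 1]  R=[3/2, 2]  = 5/4
val_5 [bbrrb]  L=[0, 1, 5/4]  R=[3/2, 2]  = 11/8
val_6 [bbrrbr]  L=[0, 1, 5/4]  R=[11/8, 3/2, 2]  = 21/16
val_7 [bbrrbrr]  L=[0, 1, 5/4]  R=[21/16, 11/8, 3/2, 2]  = 41/32
val_8 [bbrrbrrr]  L=[0, 1, 5/4]  R=[41/32, 21/16, 11/8, 3/2, 2]  = 81/64
val_9 [bbrrbrrrb]  L=[0, 1, 5/4, 81/64]  R=[41/32, 21/16, 11/8, 3/2, 2]  = 163/128
val_10 [bbrrbrrrbb]  L=[0, 1, 5/4, 81/64, 163/128]  R=[41/32, 21/16, 11/8, 3/2, 2]  = 327/256
val_11 [bbrrbrrrbbr]  L=[0, 1, 5/4, 81/64, 163/128]  R=[327/256, 41/32, 21/16, 11/8, 3/2, 2]  = 653/512
val_12 [bbrrbrrrbbrr]  L=[0, 1, 5/4, 81/64, 163/128]  R=[653/512, 327/256, 41/32, 21/16, 11/8, 3/2, 2]  = 1305/1024

1305/1024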